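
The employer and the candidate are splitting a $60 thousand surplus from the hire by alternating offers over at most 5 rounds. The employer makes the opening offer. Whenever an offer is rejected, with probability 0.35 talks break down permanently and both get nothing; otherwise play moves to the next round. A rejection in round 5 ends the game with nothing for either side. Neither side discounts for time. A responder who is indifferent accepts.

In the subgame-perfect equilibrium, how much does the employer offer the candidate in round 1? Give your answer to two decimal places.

Round 5 (the employer proposes): the candidate will accept anything ≥ 0, so the employer offers 0 and keeps 60.
Round 4 (the candidate proposes): rejecting gives the employer an expected 0.65 × 60 = 39. The candidate offers 39 and keeps 60 − 39 = 21.
Round 3 (the employer proposes): rejecting gives the candidate an expected 0.65 × 21 = 13.65. The employer offers 13.65 and keeps 60 − 13.65 = 46.35.
Round 2 (the candidate proposes): rejecting gives the employer an expected 0.65 × 46.35 = 30.1275; the candidate offers that and keeps 29.8725.
Round 1 (the employer proposes): rejecting gives the candidate an expected 0.65 × 29.8725 = 19.417125. The employer offers 19.417125 and keeps 60 − 19.417125 = 40.582875.

19.42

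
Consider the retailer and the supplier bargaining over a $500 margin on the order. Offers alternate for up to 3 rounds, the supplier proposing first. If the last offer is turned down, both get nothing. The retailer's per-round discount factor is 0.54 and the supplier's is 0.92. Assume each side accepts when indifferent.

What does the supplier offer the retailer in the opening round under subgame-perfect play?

21.6

Solve by backward induction from round 3.
Round 3 (the supplier proposes): rejection yields 0 for the retailer; the supplier offers 0 and keeps 500.
Round 2 (the retailer proposes): the supplier can get 500 next round, worth 0.92 × 500 = 460 now; the retailer offers that and keeps 40.
Round 1 (the supplier proposes): the retailer can get 40 next round, worth 0.54 × 40 = 21.6 now; the supplier offers that and keeps 478.4.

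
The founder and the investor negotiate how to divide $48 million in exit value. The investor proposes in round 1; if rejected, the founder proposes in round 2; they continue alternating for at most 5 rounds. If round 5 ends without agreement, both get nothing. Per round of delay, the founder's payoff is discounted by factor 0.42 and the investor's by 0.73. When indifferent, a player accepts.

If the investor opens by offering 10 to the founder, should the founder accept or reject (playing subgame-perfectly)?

Accept

Round 5 (the investor proposes): the founder will accept anything ≥ 0, so the investor offers 0 and keeps 48.
Round 4 (the founder proposes): the investor can get 48 next round, worth 0.73 × 48 = 35.04 now, so the founder offers 35.04, keeping 12.96.
Round 3 (the investor proposes): the founder can get 12.96 next round, worth 0.42 × 12.96 = 5.4432 now, so the investor offers 5.4432, keeping 42.5568.
Round 2 (the founder proposes): the investor can get 42.5568 next round, worth 0.73 × 42.5568 = 31.066464 now; the founder offers that and keeps 16.933536.
So by rejecting in round 1, the founder gets 16.933536 next round, worth 0.42 × 16.933536 = 7.11208512 now.
Offer 10 ≥ 7.11208512, so the founder accepts.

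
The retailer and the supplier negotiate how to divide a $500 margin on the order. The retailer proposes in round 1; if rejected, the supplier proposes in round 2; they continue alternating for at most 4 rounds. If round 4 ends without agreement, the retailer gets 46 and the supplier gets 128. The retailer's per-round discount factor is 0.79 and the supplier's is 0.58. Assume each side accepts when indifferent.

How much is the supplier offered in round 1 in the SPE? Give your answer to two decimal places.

181.55

Round 4 (the supplier proposes): the retailer gets 46 if talks fail, so the supplier offers 46 and keeps 454.
Round 3 (the retailer proposes): the supplier can get 454 next round, worth 0.58 × 454 = 263.32 now, so the retailer offers 263.32, keeping 236.68.
Round 2 (the supplier proposes): the retailer can get 236.68 next round, worth 0.79 × 236.68 = 186.9772 now, so the supplier offers 186.9772, keeping 313.0228.
Round 1 (the retailer proposes): the supplier can get 313.0228 next round, worth 0.58 × 313.0228 = 181.553224 now; the retailer offers that and keeps 318.446776.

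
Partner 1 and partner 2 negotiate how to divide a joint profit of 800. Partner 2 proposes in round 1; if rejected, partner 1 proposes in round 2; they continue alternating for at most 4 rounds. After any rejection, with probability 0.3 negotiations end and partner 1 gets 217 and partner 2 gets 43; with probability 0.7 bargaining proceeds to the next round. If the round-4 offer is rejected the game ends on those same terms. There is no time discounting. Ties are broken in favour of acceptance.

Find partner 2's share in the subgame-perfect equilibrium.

284.38

By backward induction:
Round 4 (partner 1 proposes): partner 2 gets 43 if talks fail, so partner 1 offers 43 and keeps 757.
Round 3 (partner 2 proposes): rejecting gives partner 1 an expected 0.7 × 757 + 0.3 × 217 = 595. Partner 2 offers 595 and keeps 800 − 595 = 205.
Round 2 (partner 1 proposes): rejecting gives partner 2 an expected 0.7 × 205 + 0.3 × 43 = 156.4; partner 1 offers that and keeps 643.6.
Round 1 (partner 2 proposes): rejecting gives partner 1 an expected 0.7 × 643.6 + 0.3 × 217 = 515.62, so partner 2 offers 515.62, keeping 284.38.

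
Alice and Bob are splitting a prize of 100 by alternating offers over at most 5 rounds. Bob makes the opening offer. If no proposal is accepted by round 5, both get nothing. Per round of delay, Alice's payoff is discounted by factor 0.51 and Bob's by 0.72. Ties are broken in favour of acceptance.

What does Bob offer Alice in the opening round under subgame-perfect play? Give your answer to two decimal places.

19.52

Round 5 (Bob proposes): Alice will accept anything ≥ 0, so Bob offers 0 and keeps 100.
Round 4 (Alice proposes): Bob can get 100 next round, worth 0.72 × 100 = 72 now. Alice offers 72 and keeps 100 − 72 = 28.
Round 3 (Bob proposes): Alice can get 28 next round, worth 0.51 × 28 = 14.28 now. Bob offers 14.28 and keeps 100 − 14.28 = 85.72.
Round 2 (Alice proposes): Bob can get 85.72 next round, worth 0.72 × 85.72 = 61.7184 now; Alice offers that and keeps 38.2816.
Round 1 (Bob proposes): Alice can get 38.2816 next round, worth 0.51 × 38.2816 = 19.523616 now, so Bob offers 19.523616, keeping 80.476384.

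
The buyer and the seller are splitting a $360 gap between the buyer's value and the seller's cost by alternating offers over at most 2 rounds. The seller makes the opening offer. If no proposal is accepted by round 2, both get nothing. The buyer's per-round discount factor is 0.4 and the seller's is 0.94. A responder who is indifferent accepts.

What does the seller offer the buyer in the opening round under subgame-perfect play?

144

Round 2 (the buyer proposes): the seller will accept anything ≥ 0, so the buyer offers 0 and keeps 360.
Round 1 (the seller proposes): the buyer can get 360 next round, worth 0.4 × 360 = 144 now. The seller offers 144 and keeps 360 − 144 = 216.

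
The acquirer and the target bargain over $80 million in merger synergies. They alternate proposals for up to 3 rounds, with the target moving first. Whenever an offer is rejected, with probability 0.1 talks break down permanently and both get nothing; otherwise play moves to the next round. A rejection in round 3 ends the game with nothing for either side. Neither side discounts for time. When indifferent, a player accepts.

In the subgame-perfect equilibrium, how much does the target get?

Round 3 (the target proposes): the acquirer will accept anything ≥ 0, so the target offers 0 and keeps 80.
Round 2 (the acquirer proposes): rejecting gives the target an expected 0.9 × 80 = 72, so the acquirer offers 72, keeping 8.
Round 1 (the target proposes): rejecting gives the acquirer an expected 0.9 × 8 = 7.2, so the target offers 7.2, keeping 72.8.

72.8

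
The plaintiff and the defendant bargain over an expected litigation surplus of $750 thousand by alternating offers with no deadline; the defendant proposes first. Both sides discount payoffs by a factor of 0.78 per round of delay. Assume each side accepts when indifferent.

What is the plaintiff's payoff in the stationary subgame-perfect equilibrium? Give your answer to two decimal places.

328.65

When the defendant proposes, the plaintiff accepts any offer worth at least 0.78 times what the plaintiff would get by proposing next round; and vice versa.
This gives x = 750 − 0.78y and y = 750 − 0.78x, where x and y are each side's share when it proposes.
Hence (1 − 0.78·0.78)x = 750(1 − 0.78), i.e. 0.3916·x = 165.
x ≈ 421.3483; the plaintiff's share is 750 − x ≈ 328.6517.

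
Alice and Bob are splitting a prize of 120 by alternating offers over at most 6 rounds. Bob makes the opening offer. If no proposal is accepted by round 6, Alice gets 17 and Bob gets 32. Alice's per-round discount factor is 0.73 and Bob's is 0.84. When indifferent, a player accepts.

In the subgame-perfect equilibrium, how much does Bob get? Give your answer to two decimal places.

73.23

Round 6 (Alice proposes): Bob gets 32 if talks fail, so Alice offers 32 and keeps 88.
Round 5 (Bob proposes): Alice can get 88 next round, worth 0.73 × 88 = 64.24 now, so Bob offers 64.24, keeping 55.76.
Round 4 (Alice proposes): Bob can get 55.76 next round, worth 0.84 × 55.76 = 46.8384 now. Alice offers 46.8384 and keeps 120 − 46.8384 = 73.1616.
Round 3 (Bob proposes): Alice can get 73.1616 next round, worth 0.73 × 73.1616 = 53.407968 now, so Bob offers 53.407968, keeping 66.592032.
Round 2 (Alice proposes): Bob can get 66.592032 next round, worth 0.84 × 66.592032 = 55.93730688 now; Alice offers that and keeps 64.06269312.
Round 1 (Bob proposes): Alice can get 64.06269312 next round, worth 0.73 × 64.06269312 = 46.7657659776 now. Bob offers 46.7657659776 and keeps 120 − 46.7657659776 = 73.2342340224.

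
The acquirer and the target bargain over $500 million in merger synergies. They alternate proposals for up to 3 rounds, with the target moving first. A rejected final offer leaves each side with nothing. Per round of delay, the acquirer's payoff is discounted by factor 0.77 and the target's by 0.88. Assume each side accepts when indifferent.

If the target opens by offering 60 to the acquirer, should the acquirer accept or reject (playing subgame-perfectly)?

Accept

Work out the acquirer's continuation value if the offer is rejected.
Round 3 (the target proposes): the acquirer will accept anything ≥ 0, so the target offers 0 and keeps 500.
Round 2 (the acquirer proposes): the target can get 500 next round, worth 0.88 × 500 = 440 now. The acquirer offers 440 and keeps 500 − 440 = 60.
So by rejecting in round 1, the acquirer gets 60 next round, worth 0.77 × 60 = 46.2 now.
Offer 60 ≥ 46.2, so the acquirer accepts.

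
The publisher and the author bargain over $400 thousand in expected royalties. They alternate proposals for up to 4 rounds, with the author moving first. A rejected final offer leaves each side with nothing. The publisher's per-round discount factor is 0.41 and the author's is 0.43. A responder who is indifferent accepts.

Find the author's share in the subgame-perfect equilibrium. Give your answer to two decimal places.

Round 4 (the publisher proposes): the author will accept anything ≥ 0, so the publisher offers 0 and keeps 400.
Round 3 (the author proposes): the publisher can get 400 next round, worth 0.41 × 400 = 164 now; the author offers that and keeps 236.
Round 2 (the publisher proposes): the author can get 236 next round, worth 0.43 × 236 = 101.48 now. The publisher offers 101.48 and keeps 400 − 101.48 = 298.52.
Round 1 (the author proposes): the publisher can get 298.52 next round, worth 0.41 × 298.52 = 122.3932 now. The author offers 122.3932 and keeps 400 − 122.3932 = 277.6068.

277.61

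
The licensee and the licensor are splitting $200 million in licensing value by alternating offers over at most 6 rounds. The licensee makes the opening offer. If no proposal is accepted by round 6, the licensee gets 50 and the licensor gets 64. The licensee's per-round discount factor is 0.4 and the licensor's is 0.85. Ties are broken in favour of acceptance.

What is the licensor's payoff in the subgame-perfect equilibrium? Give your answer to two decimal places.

151.42

Round 6 (the licensor proposes): the licensee gets 50 if talks fail, so the licensor offers 50 and keeps 150.
Round 5 (the licensee proposes): the licensor can get 150 next round, worth 0.85 × 150 = 127.5 now, so the licensee offers 127.5, keeping 72.5.
Round 4 (the licensor proposes): the licensee can get 72.5 next round, worth 0.4 × 72.5 = 29 now; the licensor offers that and keeps 171.
Round 3 (the licensee proposes): the licensor can get 171 next round, worth 0.85 × 171 = 145.35 now. The licensee offers 145.35 and keeps 200 − 145.35 = 54.65.
Round 2 (the licensor proposes): the licensee can get 54.65 next round, worth 0.4 × 54.65 = 21.86 now, so the licensor offers 21.86, keeping 178.14.
Round 1 (the licensee proposes): the licensor can get 178.14 next round, worth 0.85 × 178.14 = 151.419 now. The licensee offers 151.419 and keeps 200 − 151.419 = 48.581.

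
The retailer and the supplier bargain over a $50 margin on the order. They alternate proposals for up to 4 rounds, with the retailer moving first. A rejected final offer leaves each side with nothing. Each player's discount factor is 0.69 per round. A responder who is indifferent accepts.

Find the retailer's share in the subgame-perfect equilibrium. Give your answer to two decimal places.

22.88

By backward induction:
Round 4 (the supplier proposes): rejection yields 0 for the retailer; the supplier offers 0 and keeps 50.
Round 3 (the retailer proposes): the supplier can get 50 next round, worth 0.69 × 50 = 34.5 now. The retailer offers 34.5 and keeps 50 − 34.5 = 15.5.
Round 2 (the supplier proposes): the retailer can get 15.5 next round, worth 0.69 × 15.5 = 10.695 now; the supplier offers that and keeps 39.305.
Round 1 (the retailer proposes): the supplier can get 39.305 next round, worth 0.69 × 39.305 = 27.12045 now, so the retailer offers 27.12045, keeping 22.87955.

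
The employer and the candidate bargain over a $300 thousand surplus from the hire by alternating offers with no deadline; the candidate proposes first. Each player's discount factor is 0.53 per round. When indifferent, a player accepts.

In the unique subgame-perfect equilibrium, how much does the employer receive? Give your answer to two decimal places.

When the candidate proposes, the employer accepts any offer worth at least 0.53 times what the employer would get by proposing next round; and vice versa.
This gives x = 300 − 0.53y and y = 300 − 0.53x, where x and y are each side's share when it proposes.
Hence (1 − 0.53·0.53)x = 300(1 − 0.53), i.e. 0.7191·x = 141.
x ≈ 196.0784; the employer's share is 300 − x ≈ 103.9216.

103.92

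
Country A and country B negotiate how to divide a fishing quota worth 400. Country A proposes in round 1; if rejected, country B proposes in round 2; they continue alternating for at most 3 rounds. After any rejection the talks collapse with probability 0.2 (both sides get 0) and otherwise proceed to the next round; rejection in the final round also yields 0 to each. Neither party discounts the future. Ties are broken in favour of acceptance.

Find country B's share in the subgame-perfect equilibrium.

64

Round 3 (country A proposes): country B will accept anything ≥ 0, so country A offers 0 and keeps 400.
Round 2 (country B proposes): rejecting gives country A an expected 0.8 × 400 = 320; country B offers that and keeps 80.
Round 1 (country A proposes): rejecting gives country B an expected 0.8 × 80 = 64. Country A offers 64 and keeps 400 − 64 = 336.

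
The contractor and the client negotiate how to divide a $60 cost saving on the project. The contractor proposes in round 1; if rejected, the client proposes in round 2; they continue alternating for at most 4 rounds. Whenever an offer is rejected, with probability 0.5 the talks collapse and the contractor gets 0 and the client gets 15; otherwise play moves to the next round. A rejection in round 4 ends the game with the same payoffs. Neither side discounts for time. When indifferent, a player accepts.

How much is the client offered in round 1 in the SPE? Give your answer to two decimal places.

Round 4 (the client proposes): rejection yields 0 for the contractor; the client offers 0 and keeps 60.
Round 3 (the contractor proposes): rejecting gives the client an expected 0.5 × 60 + 0.5 × 15 = 37.5, so the contractor offers 37.5, keeping 22.5.
Round 2 (the client proposes): rejecting gives the contractor an expected 0.5 × 22.5 = 11.25; the client offers that and keeps 48.75.
Round 1 (the contractor proposes): rejecting gives the client an expected 0.5 × 48.75 + 0.5 × 15 = 31.875. The contractor offers 31.875 and keeps 60 − 31.875 = 28.125.

31.88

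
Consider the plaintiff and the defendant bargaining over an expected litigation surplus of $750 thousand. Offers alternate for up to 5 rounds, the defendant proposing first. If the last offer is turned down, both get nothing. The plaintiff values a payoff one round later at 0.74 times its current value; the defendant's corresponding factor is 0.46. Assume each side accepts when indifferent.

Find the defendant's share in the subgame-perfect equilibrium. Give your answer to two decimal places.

Round 5 (the defendant proposes): the plaintiff will accept anything ≥ 0, so the defendant offers 0 and keeps 750.
Round 4 (the plaintiff proposes): the defendant can get 750 next round, worth 0.46 × 750 = 345 now. The plaintiff offers 345 and keeps 750 − 345 = 405.
Round 3 (the defendant proposes): the plaintiff can get 405 next round, worth 0.74 × 405 = 299.7 now; the defendant offers that and keeps 450.3.
Round 2 (the plaintiff proposes): the defendant can get 450.3 next round, worth 0.46 × 450.3 = 207.138 now. The plaintiff offers 207.138 and keeps 750 − 207.138 = 542.862.
Round 1 (the defendant proposes): the plaintiff can get 542.862 next round, worth 0.74 × 542.862 = 401.71788 now; the defendant offers that and keeps 348.28212.

348.28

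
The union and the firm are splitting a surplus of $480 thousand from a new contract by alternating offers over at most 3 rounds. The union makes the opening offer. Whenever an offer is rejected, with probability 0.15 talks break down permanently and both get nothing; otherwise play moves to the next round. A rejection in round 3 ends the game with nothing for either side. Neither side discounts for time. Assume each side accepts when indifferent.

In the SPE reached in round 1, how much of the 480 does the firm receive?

61.2

Round 3 (the union proposes): rejection yields 0 for the firm; the union offers 0 and keeps 480.
Round 2 (the firm proposes): rejecting gives the union an expected 0.85 × 480 = 408; the firm offers that and keeps 72.
Round 1 (the union proposes): rejecting gives the firm an expected 0.85 × 72 = 61.2; the union offers that and keeps 418.8.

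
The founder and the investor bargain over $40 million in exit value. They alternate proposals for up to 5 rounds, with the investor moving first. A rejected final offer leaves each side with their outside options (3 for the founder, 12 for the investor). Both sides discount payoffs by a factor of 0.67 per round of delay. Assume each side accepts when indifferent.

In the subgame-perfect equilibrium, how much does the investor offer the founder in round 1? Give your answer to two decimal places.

Round 5 (the investor proposes): the founder gets 3 if talks fail, so the investor offers 3 and keeps 37.
Round 4 (the founder proposes): the investor can get 37 next round, worth 0.67 × 37 = 24.79 now; the founder offers that and keeps 15.21.
Round 3 (the investor proposes): the founder can get 15.21 next round, worth 0.67 × 15.21 = 10.1907 now. The investor offers 10.1907 and keeps 40 − 10.1907 = 29.8093.
Round 2 (the founder proposes): the investor can get 29.8093 next round, worth 0.67 × 29.8093 = 19.972231 now, so the founder offers 19.972231, keeping 20.027769.
Round 1 (the investor proposes): the founder can get 20.027769 next round, worth 0.67 × 20.027769 = 13.41860523 now. The investor offers 13.41860523 and keeps 40 − 13.41860523 = 26.58139477.

13.42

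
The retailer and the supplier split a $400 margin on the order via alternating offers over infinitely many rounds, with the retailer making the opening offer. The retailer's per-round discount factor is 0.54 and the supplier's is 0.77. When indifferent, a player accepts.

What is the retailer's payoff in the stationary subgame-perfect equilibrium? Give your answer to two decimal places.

In a stationary SPE each proposer offers the other exactly their discounted continuation value.
If the retailer keeps x when proposing and the supplier keeps y when proposing, then x = 400 − 0.77y and y = 400 − 0.54x.
Solving: x = 400(1 − 0.77) / (1 − 0.54·0.77) = 92 / 0.5842 ≈ 157.4803.
The supplier gets 400 − 157.4803 ≈ 242.5197.

157.48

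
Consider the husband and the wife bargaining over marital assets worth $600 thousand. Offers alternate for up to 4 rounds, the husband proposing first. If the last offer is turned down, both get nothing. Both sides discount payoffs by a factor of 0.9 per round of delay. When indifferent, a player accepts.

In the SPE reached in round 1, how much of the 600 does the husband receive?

Round 4 (the wife proposes): the husband will accept anything ≥ 0, so the wife offers 0 and keeps 600.
Round 3 (the husband proposes): the wife can get 600 next round, worth 0.9 × 600 = 540 now, so the husband offers 540, keeping 60.
Round 2 (the wife proposes): the husband can get 60 next round, worth 0.9 × 60 = 54 now; the wife offers that and keeps 546.
Round 1 (the husband proposes): the wife can get 546 next round, worth 0.9 × 546 = 491.4 now, so the husband offers 491.4, keeping 108.6.

108.6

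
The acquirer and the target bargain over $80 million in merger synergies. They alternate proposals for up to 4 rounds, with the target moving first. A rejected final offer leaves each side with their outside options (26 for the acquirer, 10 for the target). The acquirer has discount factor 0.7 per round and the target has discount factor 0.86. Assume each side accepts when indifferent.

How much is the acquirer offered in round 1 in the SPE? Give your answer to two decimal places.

Round 4 (the acquirer proposes): the target gets 10 if talks fail, so the acquirer offers 10 and keeps 70.
Round 3 (the target proposes): the acquirer can get 70 next round, worth 0.7 × 70 = 49 now; the target offers that and keeps 31.
Round 2 (the acquirer proposes): the target can get 31 next round, worth 0.86 × 31 = 26.66 now, so the acquirer offers 26.66, keeping 53.34.
Round 1 (the target proposes): the acquirer can get 53.34 next round, worth 0.7 × 53.34 = 37.338 now, so the target offers 37.338, keeping 42.662.

37.34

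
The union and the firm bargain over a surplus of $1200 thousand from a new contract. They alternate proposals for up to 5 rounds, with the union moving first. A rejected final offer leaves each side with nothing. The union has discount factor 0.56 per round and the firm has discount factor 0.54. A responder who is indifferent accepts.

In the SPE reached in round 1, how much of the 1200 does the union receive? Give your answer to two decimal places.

828.66

Round 5 (the union proposes): rejection yields 0 for the firm; the union offers 0 and keeps 1200.
Round 4 (the firm proposes): the union can get 1200 next round, worth 0.56 × 1200 = 672 now; the firm offers that and keeps 528.
Round 3 (the union proposes): the firm can get 528 next round, worth 0.54 × 528 = 285.12 now; the union offers that and keeps 914.88.
Round 2 (the firm proposes): the union can get 914.88 next round, worth 0.56 × 914.88 = 512.3328 now; the firm offers that and keeps 687.6672.
Round 1 (the union proposes): the firm can get 687.6672 next round, worth 0.54 × 687.6672 = 371.340288 now. The union offers 371.340288 and keeps 1200 − 371.340288 = 828.659712.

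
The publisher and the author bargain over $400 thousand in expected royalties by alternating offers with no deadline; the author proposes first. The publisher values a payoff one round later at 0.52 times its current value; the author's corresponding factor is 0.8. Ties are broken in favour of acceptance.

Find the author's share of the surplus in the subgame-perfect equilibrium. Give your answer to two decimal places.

328.77

In a stationary SPE each proposer offers the other exactly their discounted continuation value.
If the author keeps x when proposing and the publisher keeps y when proposing, then x = 400 − 0.52y and y = 400 − 0.8x.
Solving: x = 400(1 − 0.52) / (1 − 0.8·0.52) = 192 / 0.584 ≈ 328.7671.
The publisher gets 400 − 328.7671 ≈ 71.2329.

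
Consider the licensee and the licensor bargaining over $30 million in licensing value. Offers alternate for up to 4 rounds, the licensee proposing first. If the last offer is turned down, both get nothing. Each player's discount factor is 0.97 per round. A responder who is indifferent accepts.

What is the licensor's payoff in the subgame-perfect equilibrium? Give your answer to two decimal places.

Round 4 (the licensor proposes): rejection yields 0 for the licensee; the licensor offers 0 and keeps 30.
Round 3 (the licensee proposes): the licensor can get 30 next round, worth 0.97 × 30 = 29.1 now. The licensee offers 29.1 and keeps 30 − 29.1 = 0.9.
Round 2 (the licensor proposes): the licensee can get 0.9 next round, worth 0.97 × 0.9 = 0.873 now, so the licensor offers 0.873, keeping 29.127.
Round 1 (the licensee proposes): the licensor can get 29.127 next round, worth 0.97 × 29.127 = 28.25319 now. The licensee offers 28.25319 and keeps 30 − 28.25319 = 1.74681.

28.25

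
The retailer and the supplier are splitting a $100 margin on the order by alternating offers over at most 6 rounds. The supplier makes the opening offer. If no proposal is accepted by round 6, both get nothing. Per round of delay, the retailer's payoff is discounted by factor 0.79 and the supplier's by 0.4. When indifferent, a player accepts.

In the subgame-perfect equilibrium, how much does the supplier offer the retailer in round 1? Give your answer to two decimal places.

Round 6 (the retailer proposes): rejection yields 0 for the supplier; the retailer offers 0 and keeps 100.
Round 5 (the supplier proposes): the retailer can get 100 next round, worth 0.79 × 100 = 79 now; the supplier offers that and keeps 21.
Round 4 (the retailer proposes): the supplier can get 21 next round, worth 0.4 × 21 = 8.4 now, so the retailer offers 8.4, keeping 91.6.
Round 3 (the supplier proposes): the retailer can get 91.6 next round, worth 0.79 × 91.6 = 72.364 now, so the supplier offers 72.364, keeping 27.636.
Round 2 (the retailer proposes): the supplier can get 27.636 next round, worth 0.4 × 27.636 = 11.0544 now. The retailer offers 11.0544 and keeps 100 − 11.0544 = 88.9456.
Round 1 (the supplier proposes): the retailer can get 88.9456 next round, worth 0.79 × 88.9456 = 70.267024 now; the supplier offers that and keeps 29.732976.

70.27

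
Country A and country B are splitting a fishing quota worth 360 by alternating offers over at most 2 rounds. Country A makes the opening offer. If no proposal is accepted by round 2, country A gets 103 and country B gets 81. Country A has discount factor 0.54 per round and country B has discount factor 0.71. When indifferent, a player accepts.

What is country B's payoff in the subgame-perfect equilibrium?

182.47

Round 2 (country B proposes): country A gets 103 if talks fail, so country B offers 103 and keeps 257.
Round 1 (country A proposes): country B can get 257 next round, worth 0.71 × 257 = 182.47 now, so country A offers 182.47, keeping 177.53.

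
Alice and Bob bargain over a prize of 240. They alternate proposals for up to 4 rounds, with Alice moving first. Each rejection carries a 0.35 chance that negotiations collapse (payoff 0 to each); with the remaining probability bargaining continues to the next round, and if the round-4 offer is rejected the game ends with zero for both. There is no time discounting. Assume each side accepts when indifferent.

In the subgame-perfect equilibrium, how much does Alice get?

119.49

By backward induction:
Round 4 (Bob proposes): Alice will accept anything ≥ 0, so Bob offers 0 and keeps 240.
Round 3 (Alice proposes): rejecting gives Bob an expected 0.65 × 240 = 156; Alice offers that and keeps 84.
Round 2 (Bob proposes): rejecting gives Alice an expected 0.65 × 84 = 54.6, so Bob offers 54.6, keeping 185.4.
Round 1 (Alice proposes): rejecting gives Bob an expected 0.65 × 185.4 = 120.51, so Alice offers 120.51, keeping 119.49.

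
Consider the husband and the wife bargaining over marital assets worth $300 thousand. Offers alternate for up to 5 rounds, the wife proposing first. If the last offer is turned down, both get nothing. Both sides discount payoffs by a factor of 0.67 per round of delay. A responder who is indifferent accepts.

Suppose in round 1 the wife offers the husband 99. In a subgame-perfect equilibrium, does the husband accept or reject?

Round 5 (the wife proposes): the husband will accept anything ≥ 0, so the wife offers 0 and keeps 300.
Round 4 (the husband proposes): the wife can get 300 next round, worth 0.67 × 300 = 201 now. The husband offers 201 and keeps 300 − 201 = 99.
Round 3 (the wife proposes): the husband can get 99 next round, worth 0.67 × 99 = 66.33 now. The wife offers 66.33 and keeps 300 − 66.33 = 233.67.
Round 2 (the husband proposes): the wife can get 233.67 next round, worth 0.67 × 233.67 = 156.5589 now, so the husband offers 156.5589, keeping 143.4411.
So by rejecting in round 1, the husband gets 143.4411 next round, worth 0.67 × 143.4411 = 96.105537 now.
Offer 99 ≥ 96.105537, so the husband accepts.

Accept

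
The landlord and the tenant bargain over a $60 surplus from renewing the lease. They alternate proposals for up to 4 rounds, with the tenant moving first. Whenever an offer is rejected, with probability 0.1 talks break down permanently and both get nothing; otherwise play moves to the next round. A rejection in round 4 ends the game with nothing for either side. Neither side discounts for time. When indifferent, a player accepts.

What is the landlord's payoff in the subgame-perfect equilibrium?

49.14

By backward induction:
Round 4 (the landlord proposes): the tenant will accept anything ≥ 0, so the landlord offers 0 and keeps 60.
Round 3 (the tenant proposes): rejecting gives the landlord an expected 0.9 × 60 = 54; the tenant offers that and keeps 6.
Round 2 (the landlord proposes): rejecting gives the tenant an expected 0.9 × 6 = 5.4. The landlord offers 5.4 and keeps 60 − 5.4 = 54.6.
Round 1 (the tenant proposes): rejecting gives the landlord an expected 0.9 × 54.6 = 49.14; the tenant offers that and keeps 10.86.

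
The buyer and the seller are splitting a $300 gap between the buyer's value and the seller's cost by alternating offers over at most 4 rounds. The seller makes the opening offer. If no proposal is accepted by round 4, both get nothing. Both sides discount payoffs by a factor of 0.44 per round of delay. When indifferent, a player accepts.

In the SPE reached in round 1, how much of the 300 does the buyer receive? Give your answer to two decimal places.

99.48

Round 4 (the buyer proposes): the seller will accept anything ≥ 0, so the buyer offers 0 and keeps 300.
Round 3 (the seller proposes): the buyer can get 300 next round, worth 0.44 × 300 = 132 now, so the seller offers 132, keeping 168.
Round 2 (the buyer proposes): the seller can get 168 next round, worth 0.44 × 168 = 73.92 now; the buyer offers that and keeps 226.08.
Round 1 (the seller proposes): the buyer can get 226.08 next round, worth 0.44 × 226.08 = 99.4752 now; the seller offers that and keeps 200.5248.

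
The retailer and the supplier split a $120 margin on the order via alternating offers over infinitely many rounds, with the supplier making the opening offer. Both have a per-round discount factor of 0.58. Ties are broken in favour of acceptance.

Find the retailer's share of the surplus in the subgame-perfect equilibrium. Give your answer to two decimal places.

Let x be the supplier's share when the supplier proposes and y be the retailer's share when the retailer proposes.
The retailer accepts iff offered ≥ 0.58·y, so x = 120 − 0.58y. Symmetrically y = 120 − 0.58x.
Substituting: x = 120 − 0.58(120 − 0.58x), giving x(1 − 0.58·0.58) = 120(1 − 0.58).
So x = 120 × 0.42 / 0.6636 ≈ 75.9494, and the retailer receives 120 − x ≈ 44.0506.

44.05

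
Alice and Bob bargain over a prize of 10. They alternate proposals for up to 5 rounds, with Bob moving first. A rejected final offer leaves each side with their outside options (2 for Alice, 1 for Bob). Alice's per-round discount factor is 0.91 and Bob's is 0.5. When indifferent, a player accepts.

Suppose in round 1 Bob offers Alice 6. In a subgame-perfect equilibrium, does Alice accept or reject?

Reject

Round 5 (Bob proposes): Alice gets 2 if talks fail, so Bob offers 2 and keeps 8.
Round 4 (Alice proposes): Bob can get 8 next round, worth 0.5 × 8 = 4 now. Alice offers 4 and keeps 10 − 4 = 6.
Round 3 (Bob proposes): Alice can get 6 next round, worth 0.91 × 6 = 5.46 now; Bob offers that and keeps 4.54.
Round 2 (Alice proposes): Bob can get 4.54 next round, worth 0.5 × 4.54 = 2.27 now, so Alice offers 2.27, keeping 7.73.
So by rejecting in round 1, Alice gets 7.73 next round, worth 0.91 × 7.73 = 7.0343 now.
Offer 6 < 7.0343, so Alice rejects.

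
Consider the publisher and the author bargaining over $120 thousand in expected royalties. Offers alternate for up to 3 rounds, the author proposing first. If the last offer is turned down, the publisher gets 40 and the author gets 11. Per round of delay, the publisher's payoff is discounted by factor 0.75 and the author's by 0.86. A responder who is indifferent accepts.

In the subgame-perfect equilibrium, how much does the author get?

81.6

By backward induction:
Round 3 (the author proposes): the publisher gets 40 if talks fail, so the author offers 40 and keeps 80.
Round 2 (the publisher proposes): the author can get 80 next round, worth 0.86 × 80 = 68.8 now, so the publisher offers 68.8, keeping 51.2.
Round 1 (the author proposes): the publisher can get 51.2 next round, worth 0.75 × 51.2 = 38.4 now, so the author offers 38.4, keeping 81.6.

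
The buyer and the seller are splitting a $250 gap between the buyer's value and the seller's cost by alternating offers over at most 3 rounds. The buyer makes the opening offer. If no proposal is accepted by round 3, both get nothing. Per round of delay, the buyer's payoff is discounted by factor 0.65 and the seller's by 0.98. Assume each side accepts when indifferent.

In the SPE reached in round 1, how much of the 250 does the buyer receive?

164.25

By backward induction:
Round 3 (the buyer proposes): rejection yields 0 for the seller; the buyer offers 0 and keeps 250.
Round 2 (the seller proposes): the buyer can get 250 next round, worth 0.65 × 250 = 162.5 now; the seller offers that and keeps 87.5.
Round 1 (the buyer proposes): the seller can get 87.5 next round, worth 0.98 × 87.5 = 85.75 now, so the buyer offers 85.75, keeping 164.25.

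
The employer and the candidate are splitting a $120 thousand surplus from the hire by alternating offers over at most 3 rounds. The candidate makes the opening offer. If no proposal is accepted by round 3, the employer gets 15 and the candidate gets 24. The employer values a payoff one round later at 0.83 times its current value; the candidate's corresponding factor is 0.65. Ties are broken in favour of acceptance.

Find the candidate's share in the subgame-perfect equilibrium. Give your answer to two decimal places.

Round 3 (the candidate proposes): the employer gets 15 if talks fail, so the candidate offers 15 and keeps 105.
Round 2 (the employer proposes): the candidate can get 105 next round, worth 0.65 × 105 = 68.25 now; the employer offers that and keeps 51.75.
Round 1 (the candidate proposes): the employer can get 51.75 next round, worth 0.83 × 51.75 = 42.9525 now; the candidate offers that and keeps 77.0475.

77.05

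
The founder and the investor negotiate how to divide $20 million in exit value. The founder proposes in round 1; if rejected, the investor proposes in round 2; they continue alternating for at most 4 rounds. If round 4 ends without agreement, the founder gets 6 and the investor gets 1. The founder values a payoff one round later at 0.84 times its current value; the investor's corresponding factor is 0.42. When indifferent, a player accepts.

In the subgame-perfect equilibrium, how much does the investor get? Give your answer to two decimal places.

3.42

Round 4 (the investor proposes): the founder gets 6 if talks fail, so the investor offers 6 and keeps 14.
Round 3 (the founder proposes): the investor can get 14 next round, worth 0.42 × 14 = 5.88 now, so the founder offers 5.88, keeping 14.12.
Round 2 (the investor proposes): the founder can get 14.12 next round, worth 0.84 × 14.12 = 11.8608 now, so the investor offers 11.8608, keeping 8.1392.
Round 1 (the founder proposes): the investor can get 8.1392 next round, worth 0.42 × 8.1392 = 3.418464 now; the founder offers that and keeps 16.581536.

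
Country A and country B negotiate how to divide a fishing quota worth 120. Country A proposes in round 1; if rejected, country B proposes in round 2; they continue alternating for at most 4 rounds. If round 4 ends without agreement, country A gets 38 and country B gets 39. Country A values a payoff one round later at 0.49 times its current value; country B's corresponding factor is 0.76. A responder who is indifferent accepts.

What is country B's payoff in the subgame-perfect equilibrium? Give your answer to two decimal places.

69.72

Work backward from the last round.
Round 4 (country B proposes): country A gets 38 if talks fail, so country B offers 38 and keeps 82.
Round 3 (country A proposes): country B can get 82 next round, worth 0.76 × 82 = 62.32 now. Country A offers 62.32 and keeps 120 − 62.32 = 57.68.
Round 2 (country B proposes): country A can get 57.68 next round, worth 0.49 × 57.68 = 28.2632 now; country B offers that and keeps 91.7368.
Round 1 (country A proposes): country B can get 91.7368 next round, worth 0.76 × 91.7368 = 69.719968 now. Country A offers 69.719968 and keeps 120 − 69.719968 = 50.280032.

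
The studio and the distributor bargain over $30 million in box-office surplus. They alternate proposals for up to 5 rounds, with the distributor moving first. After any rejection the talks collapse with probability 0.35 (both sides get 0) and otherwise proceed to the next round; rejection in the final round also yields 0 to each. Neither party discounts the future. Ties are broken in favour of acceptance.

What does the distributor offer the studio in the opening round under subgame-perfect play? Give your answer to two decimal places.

Round 5 (the distributor proposes): rejection yields 0 for the studio; the distributor offers 0 and keeps 30.
Round 4 (the studio proposes): rejecting gives the distributor an expected 0.65 × 30 = 19.5, so the studio offers 19.5, keeping 10.5.
Round 3 (the distributor proposes): rejecting gives the studio an expected 0.65 × 10.5 = 6.825; the distributor offers that and keeps 23.175.
Round 2 (the studio proposes): rejecting gives the distributor an expected 0.65 × 23.175 = 15.06375. The studio offers 15.06375 and keeps 30 − 15.06375 = 14.93625.
Round 1 (the distributor proposes): rejecting gives the studio an expected 0.65 × 14.93625 = 9.7085625, so the distributor offers 9.7085625, keeping 20.2914375.

9.71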